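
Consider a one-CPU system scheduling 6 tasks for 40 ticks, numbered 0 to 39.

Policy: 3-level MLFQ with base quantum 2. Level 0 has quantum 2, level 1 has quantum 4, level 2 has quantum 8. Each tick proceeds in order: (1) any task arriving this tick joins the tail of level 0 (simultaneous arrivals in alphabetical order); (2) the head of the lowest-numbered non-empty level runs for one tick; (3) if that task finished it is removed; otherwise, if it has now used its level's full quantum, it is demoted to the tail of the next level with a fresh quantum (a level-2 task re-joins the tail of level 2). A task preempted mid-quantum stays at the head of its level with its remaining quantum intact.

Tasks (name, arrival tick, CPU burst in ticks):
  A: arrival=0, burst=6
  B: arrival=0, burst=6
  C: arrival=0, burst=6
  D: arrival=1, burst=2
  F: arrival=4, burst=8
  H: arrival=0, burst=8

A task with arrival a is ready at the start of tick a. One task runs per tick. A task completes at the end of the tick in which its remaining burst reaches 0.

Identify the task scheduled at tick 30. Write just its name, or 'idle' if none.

t=0: L0/L1/L2 = ABCH/-/- → run A
t=1: L0/L1/L2 = ABCHD/-/- → run A
t=2: L0/L1/L2 = BCHD/A/- → run B
t=3: L0/L1/L2 = BCHD/A/- → run B
t=4: L0/L1/L2 = CHDF/AB/- → run C
t=5: L0/L1/L2 = CHDF/AB/- → run C
t=6: L0/L1/L2 = HDF/ABC/- → run H
t=7: L0/L1/L2 = HDF/ABC/- → run H
t=8: L0/L1/L2 = DF/ABCH/- → run D
t=9: L0/L1/L2 = DF/ABCH/- → run D
t=10: L0/L1/L2 = F/ABCH/- → run F
t=11: L0/L1/L2 = F/ABCH/- → run F
t=12: L0/L1/L2 = -/ABCHF/- → run A
t=13: L0/L1/L2 = -/ABCHF/- → run A
t=14: L0/L1/L2 = -/ABCHF/- → run A
t=15: L0/L1/L2 = -/ABCHF/- → run A
t=16: L0/L1/L2 = -/BCHF/- → run B
t=17: L0/L1/L2 = -/BCHF/- → run B
t=18: L0/L1/L2 = -/BCHF/- → run B
t=19: L0/L1/L2 = -/BCHF/- → run B
t=20: L0/L1/L2 = -/CHF/- → run C
t=21: L0/L1/L2 = -/CHF/- → run C
t=22: L0/L1/L2 = -/CHF/- → run C
t=23: L0/L1/L2 = -/CHF/- → run C
t=24: L0/L1/L2 = -/HF/- → run H
t=25: L0/L1/L2 = -/HF/- → run H
t=26: L0/L1/L2 = -/HF/- → run H
t=27: L0/L1/L2 = -/HF/- → run H
t=28: L0/L1/L2 = -/F/H → run F
t=29: L0/L1/L2 = -/F/H → run F
t=30: L0/L1/L2 = -/F/H → run F
t=31: L0/L1/L2 = -/F/H → run F
t=32: L0/L1/L2 = -/-/HF → run H
t=33: L0/L1/L2 = -/-/HF → run H
t=34: L0/L1/L2 = -/-/F → run F
t=35: L0/L1/L2 = -/-/F → run F
t=36: (idle)
t=37: (idle)
t=38: (idle)
t=39: (idle)

running at tick 30 = F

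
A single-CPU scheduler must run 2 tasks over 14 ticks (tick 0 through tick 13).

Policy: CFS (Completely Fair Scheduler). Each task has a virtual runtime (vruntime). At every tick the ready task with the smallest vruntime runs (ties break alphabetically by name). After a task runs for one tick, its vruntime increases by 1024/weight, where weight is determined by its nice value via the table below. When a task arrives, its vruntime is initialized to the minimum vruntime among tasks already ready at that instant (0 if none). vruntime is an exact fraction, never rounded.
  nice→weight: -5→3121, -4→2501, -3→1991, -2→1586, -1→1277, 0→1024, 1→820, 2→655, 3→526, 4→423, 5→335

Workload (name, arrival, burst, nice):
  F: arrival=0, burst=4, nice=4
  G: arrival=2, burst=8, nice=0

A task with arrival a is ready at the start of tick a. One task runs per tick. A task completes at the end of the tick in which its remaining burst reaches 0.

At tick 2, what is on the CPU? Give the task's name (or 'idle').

running at tick 2 = F

t=0: vr[F=0] → run F
t=1: vr[F=1024/423] → run F
t=2: vr[F=2048/423 G=2048/423] → run F
t=3: vr[F=1024/141 G=2048/423] → run G
t=4: vr[F=1024/141 G=2471/423] → run G
t=5: vr[F=1024/141 G=2894/423] → run G
t=6: vr[F=1024/141 G=3317/423] → run F
t=7: vr[G=3317/423] → run G
t=8: vr[G=3740/423] → run G
t=9: vr[G=4163/423] → run G
t=10: vr[G=4586/423] → run G
t=11: vr[G=5009/423] → run G
t=12: (idle)
t=13: (idle)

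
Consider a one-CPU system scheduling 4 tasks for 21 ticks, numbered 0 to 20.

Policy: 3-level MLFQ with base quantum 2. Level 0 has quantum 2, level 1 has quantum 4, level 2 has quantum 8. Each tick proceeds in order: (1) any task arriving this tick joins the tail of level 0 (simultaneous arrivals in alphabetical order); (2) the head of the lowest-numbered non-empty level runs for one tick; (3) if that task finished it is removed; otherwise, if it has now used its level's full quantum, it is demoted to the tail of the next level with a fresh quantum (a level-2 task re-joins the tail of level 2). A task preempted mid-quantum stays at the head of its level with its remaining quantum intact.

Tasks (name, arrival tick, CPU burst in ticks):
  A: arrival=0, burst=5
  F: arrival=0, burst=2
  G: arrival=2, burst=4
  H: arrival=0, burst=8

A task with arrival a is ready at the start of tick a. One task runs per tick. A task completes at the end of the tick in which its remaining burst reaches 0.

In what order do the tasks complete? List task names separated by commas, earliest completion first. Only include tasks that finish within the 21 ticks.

t=0: L0/L1/L2 = AFH/-/- → run A
t=1: L0/L1/L2 = AFH/-/- → run A
t=2: L0/L1/L2 = FHG/A/- → run F
t=3: L0/L1/L2 = FHG/A/- → run F
t=4: L0/L1/L2 = HG/A/- → run H
t=5: L0/L1/L2 = HG/A/- → run H
t=6: L0/L1/L2 = G/AH/- → run G
t=7: L0/L1/L2 = G/AH/- → run G
t=8: L0/L1/L2 = -/AHG/- → run A
t=9: L0/L1/L2 = -/AHG/- → run A
t=10: L0/L1/L2 = -/AHG/- → run A
t=11: L0/L1/L2 = -/HG/- → run H
t=12: L0/L1/L2 = -/HG/- → run H
t=13: L0/L1/L2 = -/HG/- → run H
t=14: L0/L1/L2 = -/HG/- → run H
t=15: L0/L1/L2 = -/G/H → run G
t=16: L0/L1/L2 = -/G/H → run G
t=17: L0/L1/L2 = -/-/H → run H
t=18: L0/L1/L2 = -/-/H → run H
t=19: (idle)
t=20: (idle)

completion order = F, A, G, H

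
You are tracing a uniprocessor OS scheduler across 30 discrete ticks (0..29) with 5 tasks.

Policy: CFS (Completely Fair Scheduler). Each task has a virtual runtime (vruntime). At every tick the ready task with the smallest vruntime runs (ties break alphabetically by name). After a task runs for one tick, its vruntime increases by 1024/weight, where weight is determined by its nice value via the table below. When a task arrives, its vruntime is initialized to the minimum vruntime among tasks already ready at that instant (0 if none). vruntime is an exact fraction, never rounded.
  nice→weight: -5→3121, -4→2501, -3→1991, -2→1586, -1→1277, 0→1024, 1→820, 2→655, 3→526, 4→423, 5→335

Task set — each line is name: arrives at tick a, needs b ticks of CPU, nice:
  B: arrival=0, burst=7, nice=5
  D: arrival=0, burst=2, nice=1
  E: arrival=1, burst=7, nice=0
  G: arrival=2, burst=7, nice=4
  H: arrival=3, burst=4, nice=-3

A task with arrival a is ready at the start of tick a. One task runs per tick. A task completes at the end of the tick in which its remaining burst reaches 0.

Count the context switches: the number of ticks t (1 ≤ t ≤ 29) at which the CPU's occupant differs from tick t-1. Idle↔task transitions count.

t=0: vr[B=0 D=0] → run B
t=1: vr[B=1024/335 D=0 E=0] → run D
t=2: vr[B=1024/335 D=256/205 E=0 G=0] → run E
t=3: vr[B=1024/335 D=256/205 E=1 G=0 H=0] → run G
t=4: vr[B=1024/335 D=256/205 E=1 G=1024/423 H=0] → run H
t=5: vr[B=1024/335 D=256/205 E=1 G=1024/423 H=1024/1991] → run H
t=6: vr[B=1024/335 D=256/205 E=1 G=1024/423 H=2048/1991] → run E
t=7: vr[B=1024/335 D=256/205 E=2 G=1024/423 H=2048/1991] → run H
t=8: vr[B=1024/335 D=256/205 E=2 G=1024/423 H=3072/1991] → run D
t=9: vr[B=1024/335 E=2 G=1024/423 H=3072/1991] → run H
t=10: vr[B=1024/335 E=2 G=1024/423] → run E
t=11: vr[B=1024/335 E=3 G=1024/423] → run G
t=12: vr[B=1024/335 E=3 G=2048/423] → run E
t=13: vr[B=1024/335 E=4 G=2048/423] → run B
t=14: vr[B=2048/335 E=4 G=2048/423] → run E
t=15: vr[B=2048/335 E=5 G=2048/423] → run G
t=16: vr[B=2048/335 E=5 G=1024/141] → run E
t=17: vr[B=2048/335 E=6 G=1024/141] → run E
t=18: vr[B=2048/335 G=1024/141] → run B
t=19: vr[B=3072/335 G=1024/141] → run G
t=20: vr[B=3072/335 G=4096/423] → run B
t=21: vr[B=4096/335 G=4096/423] → run G
t=22: vr[B=4096/335 G=5120/423] → run G
t=23: vr[B=4096/335 G=2048/141] → run B
t=24: vr[B=1024/67 G=2048/141] → run G
t=25: vr[B=1024/67] → run B
t=26: vr[B=6144/335] → run B
t=27: (idle)
t=28: (idle)
t=29: (idle)

context switches = 23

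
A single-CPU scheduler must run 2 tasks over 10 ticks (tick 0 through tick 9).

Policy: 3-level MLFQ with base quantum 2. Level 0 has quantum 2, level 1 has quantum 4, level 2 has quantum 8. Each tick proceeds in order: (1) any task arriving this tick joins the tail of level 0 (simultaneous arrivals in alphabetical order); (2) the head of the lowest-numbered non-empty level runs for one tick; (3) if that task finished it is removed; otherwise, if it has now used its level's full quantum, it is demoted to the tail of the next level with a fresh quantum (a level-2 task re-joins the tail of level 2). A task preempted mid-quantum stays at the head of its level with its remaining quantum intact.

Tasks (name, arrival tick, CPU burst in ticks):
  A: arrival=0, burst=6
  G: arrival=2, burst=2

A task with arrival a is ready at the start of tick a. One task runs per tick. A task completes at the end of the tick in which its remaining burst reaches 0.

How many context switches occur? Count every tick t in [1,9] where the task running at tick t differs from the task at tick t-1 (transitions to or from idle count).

context switches = 3

t=0: L0/L1/L2 = A/-/- → run A
t=1: L0/L1/L2 = A/-/- → run A
t=2: L0/L1/L2 = G/A/- → run G
t=3: L0/L1/L2 = G/A/- → run G
t=4: L0/L1/L2 = -/A/- → run A
t=5: L0/L1/L2 = -/A/- → run A
t=6: L0/L1/L2 = -/A/- → run A
t=7: L0/L1/L2 = -/A/- → run A
t=8: (idle)
t=9: (idle)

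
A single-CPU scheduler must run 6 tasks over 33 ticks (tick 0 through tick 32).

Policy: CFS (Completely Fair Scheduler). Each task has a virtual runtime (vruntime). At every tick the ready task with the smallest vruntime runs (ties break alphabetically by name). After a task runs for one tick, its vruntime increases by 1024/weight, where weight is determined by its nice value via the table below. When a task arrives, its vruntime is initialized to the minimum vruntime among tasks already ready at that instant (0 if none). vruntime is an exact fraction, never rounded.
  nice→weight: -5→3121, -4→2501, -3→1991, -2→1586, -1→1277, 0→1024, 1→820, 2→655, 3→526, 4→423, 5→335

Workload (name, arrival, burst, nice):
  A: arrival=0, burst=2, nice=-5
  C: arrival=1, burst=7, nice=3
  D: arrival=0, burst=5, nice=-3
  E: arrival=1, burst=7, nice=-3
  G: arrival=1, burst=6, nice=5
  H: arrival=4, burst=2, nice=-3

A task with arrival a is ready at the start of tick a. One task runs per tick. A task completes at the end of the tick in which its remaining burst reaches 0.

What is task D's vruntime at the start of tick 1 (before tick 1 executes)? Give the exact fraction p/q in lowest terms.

t=0: vr[A=0 D=0] → run A
t=1: vr[A=1024/3121 C=0 D=0 E=0 G=0] → run C
t=2: vr[A=1024/3121 C=512/263 D=0 E=0 G=0] → run D
t=3: vr[A=1024/3121 C=512/263 D=1024/1991 E=0 G=0] → run E
t=4: vr[A=1024/3121 C=512/263 D=1024/1991 E=1024/1991 G=0 H=0] → run G
t=5: vr[A=1024/3121 C=512/263 D=1024/1991 E=1024/1991 G=1024/335 H=0] → run H
t=6: vr[A=1024/3121 C=512/263 D=1024/1991 E=1024/1991 G=1024/335 H=1024/1991] → run A
t=7: vr[C=512/263 D=1024/1991 E=1024/1991 G=1024/335 H=1024/1991] → run D
t=8: vr[C=512/263 D=2048/1991 E=1024/1991 G=1024/335 H=1024/1991] → run E
t=9: vr[C=512/263 D=2048/1991 E=2048/1991 G=1024/335 H=1024/1991] → run H
t=10: vr[C=512/263 D=2048/1991 E=2048/1991 G=1024/335] → run D
t=11: vr[C=512/263 D=3072/1991 E=2048/1991 G=1024/335] → run E
t=12: vr[C=512/263 D=3072/1991 E=3072/1991 G=1024/335] → run D
t=13: vr[C=512/263 D=4096/1991 E=3072/1991 G=1024/335] → run E
t=14: vr[C=512/263 D=4096/1991 E=4096/1991 G=1024/335] → run C
t=15: vr[C=1024/263 D=4096/1991 E=4096/1991 G=1024/335] → run D
t=16: vr[C=1024/263 E=4096/1991 G=1024/335] → run E
t=17: vr[C=1024/263 E=5120/1991 G=1024/335] → run E
t=18: vr[C=1024/263 E=6144/1991 G=1024/335] → run G
t=19: vr[C=1024/263 E=6144/1991 G=2048/335] → run E
t=20: vr[C=1024/263 G=2048/335] → run C
t=21: vr[C=1536/263 G=2048/335] → run C
t=22: vr[C=2048/263 G=2048/335] → run G
t=23: vr[C=2048/263 G=3072/335] → run C
t=24: vr[C=2560/263 G=3072/335] → run G
t=25: vr[C=2560/263 G=4096/335] → run C
t=26: vr[C=3072/263 G=4096/335] → run C
t=27: vr[G=4096/335] → run G
t=28: vr[G=1024/67] → run G
t=29: (idle)
t=30: (idle)
t=31: (idle)
t=32: (idle)

vruntime(D, start of tick 1) = 0/1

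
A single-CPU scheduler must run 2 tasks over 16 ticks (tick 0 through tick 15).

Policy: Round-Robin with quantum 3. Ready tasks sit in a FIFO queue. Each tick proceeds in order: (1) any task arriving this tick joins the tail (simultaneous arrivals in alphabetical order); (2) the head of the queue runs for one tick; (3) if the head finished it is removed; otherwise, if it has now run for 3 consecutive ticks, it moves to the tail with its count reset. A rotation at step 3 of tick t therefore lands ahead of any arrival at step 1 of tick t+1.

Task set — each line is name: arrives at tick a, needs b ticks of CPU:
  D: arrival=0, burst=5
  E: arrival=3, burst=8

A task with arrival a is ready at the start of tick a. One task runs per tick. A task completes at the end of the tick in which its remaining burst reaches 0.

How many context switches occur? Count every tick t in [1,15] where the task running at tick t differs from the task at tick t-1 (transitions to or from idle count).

t=0: queue=[D] q_used=0 → run D
t=1: queue=[D] q_used=1 → run D
t=2: queue=[D] q_used=2 → run D
t=3: queue=[D,E] q_used=0 → run D
t=4: queue=[D,E] q_used=1 → run D
t=5: queue=[E] q_used=0 → run E
t=6: queue=[E] q_used=1 → run E
t=7: queue=[E] q_used=2 → run E
t=8: queue=[E] q_used=0 → run E
t=9: queue=[E] q_used=1 → run E
t=10: queue=[E] q_used=2 → run E
t=11: queue=[E] q_used=0 → run E
t=12: queue=[E] q_used=1 → run E
t=13: (idle)
t=14: (idle)
t=15: (idle)

context switches = 2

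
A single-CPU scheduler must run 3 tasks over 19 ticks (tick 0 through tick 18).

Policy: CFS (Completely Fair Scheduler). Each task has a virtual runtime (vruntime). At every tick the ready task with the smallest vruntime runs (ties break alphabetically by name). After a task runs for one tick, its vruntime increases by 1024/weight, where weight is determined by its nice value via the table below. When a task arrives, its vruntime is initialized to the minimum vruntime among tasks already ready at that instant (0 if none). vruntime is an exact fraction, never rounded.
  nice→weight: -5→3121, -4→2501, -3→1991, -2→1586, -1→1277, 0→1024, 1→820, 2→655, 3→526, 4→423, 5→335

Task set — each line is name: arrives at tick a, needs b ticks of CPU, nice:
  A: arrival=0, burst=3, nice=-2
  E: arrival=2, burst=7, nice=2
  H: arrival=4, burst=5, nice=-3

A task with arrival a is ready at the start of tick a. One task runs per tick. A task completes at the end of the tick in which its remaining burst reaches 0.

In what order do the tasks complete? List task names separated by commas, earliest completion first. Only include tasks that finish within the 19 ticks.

completion order = A, H, E

t=0: vr[A=0] → run A
t=1: vr[A=512/793] → run A
t=2: vr[A=1024/793 E=1024/793] → run A
t=3: vr[E=1024/793] → run E
t=4: vr[E=1482752/519415 H=1482752/519415] → run E
t=5: vr[E=2294784/519415 H=1482752/519415] → run H
t=6: vr[E=2294784/519415 H=3484040192/1034155265] → run H
t=7: vr[E=2294784/519415 H=4015921152/1034155265] → run H
t=8: vr[E=2294784/519415 H=4547802112/1034155265] → run H
t=9: vr[E=2294784/519415 H=5079683072/1034155265] → run E
t=10: vr[E=3106816/519415 H=5079683072/1034155265] → run H
t=11: vr[E=3106816/519415] → run E
t=12: vr[E=3918848/519415] → run E
t=13: vr[E=946176/103883] → run E
t=14: vr[E=5542912/519415] → run E
t=15: (idle)
t=16: (idle)
t=17: (idle)
t=18: (idle)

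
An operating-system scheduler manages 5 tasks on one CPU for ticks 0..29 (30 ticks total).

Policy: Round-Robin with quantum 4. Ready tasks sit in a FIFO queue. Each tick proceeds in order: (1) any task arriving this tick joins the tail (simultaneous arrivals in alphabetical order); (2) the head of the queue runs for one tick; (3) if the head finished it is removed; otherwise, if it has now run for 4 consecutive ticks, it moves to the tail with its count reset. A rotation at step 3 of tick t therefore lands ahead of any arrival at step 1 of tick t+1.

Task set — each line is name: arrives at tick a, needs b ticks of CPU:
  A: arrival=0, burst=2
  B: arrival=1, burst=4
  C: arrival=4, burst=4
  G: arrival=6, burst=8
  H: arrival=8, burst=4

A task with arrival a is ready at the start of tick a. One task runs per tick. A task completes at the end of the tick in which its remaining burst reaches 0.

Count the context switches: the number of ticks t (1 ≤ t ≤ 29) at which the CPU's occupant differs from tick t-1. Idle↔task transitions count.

t=0: queue=[A] q_used=0 → run A
t=1: queue=[A,B] q_used=1 → run A
t=2: queue=[B] q_used=0 → run B
t=3: queue=[B] q_used=1 → run B
t=4: queue=[B,C] q_used=2 → run B
t=5: queue=[B,C] q_used=3 → run B
t=6: queue=[C,G] q_used=0 → run C
t=7: queue=[C,G] q_used=1 → run C
t=8: queue=[C,G,H] q_used=2 → run C
t=9: queue=[C,G,H] q_used=3 → run C
t=10: queue=[G,H] q_used=0 → run G
t=11: queue=[G,H] q_used=1 → run G
t=12: queue=[G,H] q_used=2 → run G
t=13: queue=[G,H] q_used=3 → run G
t=14: queue=[H,G] q_used=0 → run H
t=15: queue=[H,G] q_used=1 → run H
t=16: queue=[H,G] q_used=2 → run H
t=17: queue=[H,G] q_used=3 → run H
t=18: queue=[G] q_used=0 → run G
t=19: queue=[G] q_used=1 → run G
t=20: queue=[G] q_used=2 → run G
t=21: queue=[G] q_used=3 → run G
t=22: (idle)
t=23: (idle)
t=24: (idle)
t=25: (idle)
t=26: (idle)
t=27: (idle)
t=28: (idle)
t=29: (idle)

context switches = 6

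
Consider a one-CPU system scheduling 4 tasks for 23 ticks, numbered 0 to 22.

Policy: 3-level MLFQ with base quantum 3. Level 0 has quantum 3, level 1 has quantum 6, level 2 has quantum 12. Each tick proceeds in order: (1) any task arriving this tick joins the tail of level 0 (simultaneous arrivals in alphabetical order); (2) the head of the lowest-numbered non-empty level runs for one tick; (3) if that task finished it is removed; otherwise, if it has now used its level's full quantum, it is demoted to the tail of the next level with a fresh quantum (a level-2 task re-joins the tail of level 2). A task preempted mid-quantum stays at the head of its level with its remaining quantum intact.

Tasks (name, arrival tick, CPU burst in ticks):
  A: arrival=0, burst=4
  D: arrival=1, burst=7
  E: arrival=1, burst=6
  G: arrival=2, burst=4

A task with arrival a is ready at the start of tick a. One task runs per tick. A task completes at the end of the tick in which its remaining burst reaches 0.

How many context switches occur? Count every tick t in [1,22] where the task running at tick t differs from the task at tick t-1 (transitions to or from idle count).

t=0: L0/L1/L2 = A/-/- → run A
t=1: L0/L1/L2 = ADE/-/- → run A
t=2: L0/L1/L2 = ADEG/-/- → run A
t=3: L0/L1/L2 = DEG/A/- → run D
t=4: L0/L1/L2 = DEG/A/- → run D
t=5: L0/L1/L2 = DEG/A/- → run D
t=6: L0/L1/L2 = EG/AD/- → run E
t=7: L0/L1/L2 = EG/AD/- → run E
t=8: L0/L1/L2 = EG/AD/- → run E
t=9: L0/L1/L2 = G/ADE/- → run G
t=10: L0/L1/L2 = G/ADE/- → run G
t=11: L0/L1/L2 = G/ADE/- → run G
t=12: L0/L1/L2 = -/ADEG/- → run A
t=13: L0/L1/L2 = -/DEG/- → run D
t=14: L0/L1/L2 = -/DEG/- → run D
t=15: L0/L1/L2 = -/DEG/- → run D
t=16: L0/L1/L2 = -/DEG/- → run D
t=17: L0/L1/L2 = -/EG/- → run E
t=18: L0/L1/L2 = -/EG/- → run E
t=19: L0/L1/L2 = -/EG/- → run E
t=20: L0/L1/L2 = -/G/- → run G
t=21: (idle)
t=22: (idle)

context switches = 8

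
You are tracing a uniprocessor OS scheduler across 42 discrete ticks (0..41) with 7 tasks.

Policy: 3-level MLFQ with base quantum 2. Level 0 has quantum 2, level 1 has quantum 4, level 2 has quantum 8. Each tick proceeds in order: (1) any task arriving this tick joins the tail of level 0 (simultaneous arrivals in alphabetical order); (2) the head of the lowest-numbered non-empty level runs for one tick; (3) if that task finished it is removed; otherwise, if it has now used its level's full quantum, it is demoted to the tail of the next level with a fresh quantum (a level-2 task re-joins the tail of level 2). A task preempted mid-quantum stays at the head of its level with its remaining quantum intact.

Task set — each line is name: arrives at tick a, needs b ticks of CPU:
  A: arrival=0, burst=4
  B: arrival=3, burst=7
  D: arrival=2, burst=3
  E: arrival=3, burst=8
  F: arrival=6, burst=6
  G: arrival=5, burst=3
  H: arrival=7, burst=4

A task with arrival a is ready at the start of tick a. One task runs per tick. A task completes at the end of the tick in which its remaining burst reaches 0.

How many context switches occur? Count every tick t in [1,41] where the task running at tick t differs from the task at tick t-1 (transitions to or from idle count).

t=0: L0/L1/L2 = A/-/- → run A
t=1: L0/L1/L2 = A/-/- → run A
t=2: L0/L1/L2 = D/A/- → run D
t=3: L0/L1/L2 = DBE/A/- → run D
t=4: L0/L1/L2 = BE/AD/- → run B
t=5: L0/L1/L2 = BEG/AD/- → run B
t=6: L0/L1/L2 = EGF/ADB/- → run E
t=7: L0/L1/L2 = EGFH/ADB/- → run E
t=8: L0/L1/L2 = GFH/ADBE/- → run G
t=9: L0/L1/L2 = GFH/ADBE/- → run G
t=10: L0/L1/L2 = FH/ADBEG/- → run F
t=11: L0/L1/L2 = FH/ADBEG/- → run F
t=12: L0/L1/L2 = H/ADBEGF/- → run H
t=13: L0/L1/L2 = H/ADBEGF/- → run H
t=14: L0/L1/L2 = -/ADBEGFH/- → run A
t=15: L0/L1/L2 = -/ADBEGFH/- → run A
t=16: L0/L1/L2 = -/DBEGFH/- → run D
t=17: L0/L1/L2 = -/BEGFH/- → run B
t=18: L0/L1/L2 = -/BEGFH/- → run B
t=19: L0/L1/L2 = -/BEGFH/- → run B
t=20: L0/L1/L2 = -/BEGFH/- → run B
t=21: L0/L1/L2 = -/EGFH/B → run E
t=22: L0/L1/L2 = -/EGFH/B → run E
t=23: L0/L1/L2 = -/EGFH/B → run E
t=24: L0/L1/L2 = -/EGFH/B → run E
t=25: L0/L1/L2 = -/GFH/BE → run G
t=26: L0/L1/L2 = -/FH/BE → run F
t=27: L0/L1/L2 = -/FH/BE → run F
t=28: L0/L1/L2 = -/FH/BE → run F
t=29: L0/L1/L2 = -/FH/BE → run F
t=30: L0/L1/L2 = -/H/BE → run H
t=31: L0/L1/L2 = -/H/BE → run H
t=32: L0/L1/L2 = -/-/BE → run B
t=33: L0/L1/L2 = -/-/E → run E
t=34: L0/L1/L2 = -/-/E → run E
t=35: (idle)
t=36: (idle)
t=37: (idle)
t=38: (idle)
t=39: (idle)
t=40: (idle)
t=41: (idle)

context switches = 16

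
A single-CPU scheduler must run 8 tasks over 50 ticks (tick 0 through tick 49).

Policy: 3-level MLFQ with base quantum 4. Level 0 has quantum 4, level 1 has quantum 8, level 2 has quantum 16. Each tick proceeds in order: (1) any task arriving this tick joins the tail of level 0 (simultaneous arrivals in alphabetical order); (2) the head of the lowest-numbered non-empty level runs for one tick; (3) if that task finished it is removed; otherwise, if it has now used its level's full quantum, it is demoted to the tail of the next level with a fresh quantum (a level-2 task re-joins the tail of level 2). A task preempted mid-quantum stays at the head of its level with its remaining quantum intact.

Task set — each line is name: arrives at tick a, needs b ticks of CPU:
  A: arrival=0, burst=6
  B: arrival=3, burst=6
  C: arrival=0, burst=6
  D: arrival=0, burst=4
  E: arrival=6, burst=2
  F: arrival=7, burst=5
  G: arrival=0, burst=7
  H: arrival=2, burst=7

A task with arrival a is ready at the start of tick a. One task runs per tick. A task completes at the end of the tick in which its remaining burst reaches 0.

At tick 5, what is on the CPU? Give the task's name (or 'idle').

t=0: L0/L1/L2 = ACDG/-/- → run A
t=1: L0/L1/L2 = ACDG/-/- → run A
t=2: L0/L1/L2 = ACDGH/-/- → run A
t=3: L0/L1/L2 = ACDGHB/-/- → run A
t=4: L0/L1/L2 = CDGHB/A/- → run C
t=5: L0/L1/L2 = CDGHB/A/- → run C
t=6: L0/L1/L2 = CDGHBE/A/- → run C
t=7: L0/L1/L2 = CDGHBEF/A/- → run C
t=8: L0/L1/L2 = DGHBEF/AC/- → run D
t=9: L0/L1/L2 = DGHBEF/AC/- → run D
t=10: L0/L1/L2 = DGHBEF/AC/- → run D
t=11: L0/L1/L2 = DGHBEF/AC/- → run D
t=12: L0/L1/L2 = GHBEF/AC/- → run G
t=13: L0/L1/L2 = GHBEF/AC/- → run G
t=14: L0/L1/L2 = GHBEF/AC/- → run G
t=15: L0/L1/L2 = GHBEF/AC/- → run G
t=16: L0/L1/L2 = HBEF/ACG/- → run H
t=17: L0/L1/L2 = HBEF/ACG/- → run H
t=18: L0/L1/L2 = HBEF/ACG/- → run H
t=19: L0/L1/L2 = HBEF/ACG/- → run H
t=20: L0/L1/L2 = BEF/ACGH/- → run B
t=21: L0/L1/L2 = BEF/ACGH/- → run B
t=22: L0/L1/L2 = BEF/ACGH/- → run B
t=23: L0/L1/L2 = BEF/ACGH/- → run B
t=24: L0/L1/L2 = EF/ACGHB/- → run E
t=25: L0/L1/L2 = EF/ACGHB/- → run E
t=26: L0/L1/L2 = F/ACGHB/- → run F
t=27: L0/L1/L2 = F/ACGHB/- → run F
t=28: L0/L1/L2 = F/ACGHB/- → run F
t=29: L0/L1/L2 = F/ACGHB/- → run F
t=30: L0/L1/L2 = -/ACGHBF/- → run A
t=31: L0/L1/L2 = -/ACGHBF/- → run A
t=32: L0/L1/L2 = -/CGHBF/- → run C
t=33: L0/L1/L2 = -/CGHBF/- → run C
t=34: L0/L1/L2 = -/GHBF/- → run G
t=35: L0/L1/L2 = -/GHBF/- → run G
t=36: L0/L1/L2 = -/GHBF/- → run G
t=37: L0/L1/L2 = -/HBF/- → run H
t=38: L0/L1/L2 = -/HBF/- → run H
t=39: L0/L1/L2 = -/HBF/- → run H
t=40: L0/L1/L2 = -/BF/- → run B
t=41: L0/L1/L2 = -/BF/- → run B
t=42: L0/L1/L2 = -/F/- → run F
t=43: (idle)
t=44: (idle)
t=45: (idle)
t=46: (idle)
t=47: (idle)
t=48: (idle)
t=49: (idle)

running at tick 5 = C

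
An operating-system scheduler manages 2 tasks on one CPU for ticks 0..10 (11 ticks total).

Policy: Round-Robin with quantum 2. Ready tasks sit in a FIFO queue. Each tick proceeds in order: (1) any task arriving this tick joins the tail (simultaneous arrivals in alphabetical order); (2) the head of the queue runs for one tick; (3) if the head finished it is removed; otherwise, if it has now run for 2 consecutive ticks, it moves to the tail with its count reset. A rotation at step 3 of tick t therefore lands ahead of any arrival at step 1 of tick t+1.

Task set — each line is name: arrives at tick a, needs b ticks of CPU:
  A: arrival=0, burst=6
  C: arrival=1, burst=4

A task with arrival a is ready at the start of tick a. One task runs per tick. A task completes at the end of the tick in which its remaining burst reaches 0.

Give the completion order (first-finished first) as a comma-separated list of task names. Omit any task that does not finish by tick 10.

completion order = C, A

t=0: queue=[A] q_used=0 → run A
t=1: queue=[A,C] q_used=1 → run A
t=2: queue=[C,A] q_used=0 → run C
t=3: queue=[C,A] q_used=1 → run C
t=4: queue=[A,C] q_used=0 → run A
t=5: queue=[A,C] q_used=1 → run A
t=6: queue=[C,A] q_used=0 → run C
t=7: queue=[C,A] q_used=1 → run C
t=8: queue=[A] q_used=0 → run A
t=9: queue=[A] q_used=1 → run A
t=10: (idle)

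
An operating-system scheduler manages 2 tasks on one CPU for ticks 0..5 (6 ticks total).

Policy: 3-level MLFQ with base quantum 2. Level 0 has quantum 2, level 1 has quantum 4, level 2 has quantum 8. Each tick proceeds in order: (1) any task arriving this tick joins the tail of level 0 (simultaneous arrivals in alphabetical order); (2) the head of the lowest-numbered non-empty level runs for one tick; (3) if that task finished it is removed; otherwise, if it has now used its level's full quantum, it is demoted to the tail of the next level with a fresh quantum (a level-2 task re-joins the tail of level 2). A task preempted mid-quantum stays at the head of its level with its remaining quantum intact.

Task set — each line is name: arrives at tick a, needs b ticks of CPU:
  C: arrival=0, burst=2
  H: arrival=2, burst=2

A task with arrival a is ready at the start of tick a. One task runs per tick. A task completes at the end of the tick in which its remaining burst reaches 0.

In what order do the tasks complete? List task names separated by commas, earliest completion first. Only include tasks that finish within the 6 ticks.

t=0: L0/L1/L2 = C/-/- → run C
t=1: L0/L1/L2 = C/-/- → run C
t=2: L0/L1/L2 = H/-/- → run H
t=3: L0/L1/L2 = H/-/- → run H
t=4: (idle)
t=5: (idle)

completion order = C, H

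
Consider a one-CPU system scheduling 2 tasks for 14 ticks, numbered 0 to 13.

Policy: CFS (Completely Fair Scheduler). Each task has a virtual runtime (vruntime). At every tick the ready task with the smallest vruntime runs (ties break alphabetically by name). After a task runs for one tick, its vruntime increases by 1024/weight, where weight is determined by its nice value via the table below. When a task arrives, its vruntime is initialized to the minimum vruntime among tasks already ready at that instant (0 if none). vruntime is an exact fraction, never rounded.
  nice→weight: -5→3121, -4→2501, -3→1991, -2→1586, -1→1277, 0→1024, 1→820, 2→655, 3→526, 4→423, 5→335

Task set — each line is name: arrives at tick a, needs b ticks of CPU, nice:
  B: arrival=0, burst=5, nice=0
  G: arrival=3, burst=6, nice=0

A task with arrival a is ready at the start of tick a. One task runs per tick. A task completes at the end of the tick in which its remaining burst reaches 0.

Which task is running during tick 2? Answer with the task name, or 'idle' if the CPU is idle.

t=0: vr[B=0] → run B
t=1: vr[B=1] → run B
t=2: vr[B=2] → run B
t=3: vr[B=3 G=3] → run B
t=4: vr[B=4 G=3] → run G
t=5: vr[B=4 G=4] → run B
t=6: vr[G=4] → run G
t=7: vr[G=5] → run G
t=8: vr[G=6] → run G
t=9: vr[G=7] → run G
t=10: vr[G=8] → run G
t=11: (idle)
t=12: (idle)
t=13: (idle)

running at tick 2 = B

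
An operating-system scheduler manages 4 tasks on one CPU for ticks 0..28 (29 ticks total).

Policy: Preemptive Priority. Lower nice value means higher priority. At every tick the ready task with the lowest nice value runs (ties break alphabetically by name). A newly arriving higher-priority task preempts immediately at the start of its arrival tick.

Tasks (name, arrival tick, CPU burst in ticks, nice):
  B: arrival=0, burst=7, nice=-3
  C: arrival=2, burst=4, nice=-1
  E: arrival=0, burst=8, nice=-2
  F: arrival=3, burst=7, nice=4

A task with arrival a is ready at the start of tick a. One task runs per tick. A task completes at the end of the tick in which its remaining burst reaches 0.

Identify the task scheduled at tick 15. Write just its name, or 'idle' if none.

running at tick 15 = C

t=0: ready={B,E} → run B
t=1: ready={B,E} → run B
t=2: ready={B,C,E} → run B
t=3: ready={B,C,E,F} → run B
t=4: ready={B,C,E,F} → run B
t=5: ready={B,C,E,F} → run B
t=6: ready={B,C,E,F} → run B
t=7: ready={C,E,F} → run E
t=8: ready={C,E,F} → run E
t=9: ready={C,E,F} → run E
t=10: ready={C,E,F} → run E
t=11: ready={C,E,F} → run E
t=12: ready={C,E,F} → run E
t=13: ready={C,E,F} → run E
t=14: ready={C,E,F} → run E
t=15: ready={C,F} → run C
t=16: ready={C,F} → run C
t=17: ready={C,F} → run C
t=18: ready={C,F} → run C
t=19: ready={F} → run F
t=20: ready={F} → run F
t=21: ready={F} → run F
t=22: ready={F} → run F
t=23: ready={F} → run F
t=24: ready={F} → run F
t=25: ready={F} → run F
t=26: (idle)
t=27: (idle)
t=28: (idle)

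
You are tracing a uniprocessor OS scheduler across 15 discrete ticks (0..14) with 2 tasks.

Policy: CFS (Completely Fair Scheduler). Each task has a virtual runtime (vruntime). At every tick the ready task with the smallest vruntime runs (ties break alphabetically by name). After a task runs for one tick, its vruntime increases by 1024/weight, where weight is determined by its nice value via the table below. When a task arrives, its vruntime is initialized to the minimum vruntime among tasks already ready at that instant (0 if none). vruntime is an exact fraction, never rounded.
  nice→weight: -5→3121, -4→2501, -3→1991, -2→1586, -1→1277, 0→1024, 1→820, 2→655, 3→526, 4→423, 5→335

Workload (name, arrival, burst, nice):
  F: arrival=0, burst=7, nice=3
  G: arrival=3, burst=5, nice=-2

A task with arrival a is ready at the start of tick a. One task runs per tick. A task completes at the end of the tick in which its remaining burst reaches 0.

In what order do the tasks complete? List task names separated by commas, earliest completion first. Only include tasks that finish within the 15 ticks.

t=0: vr[F=0] → run F
t=1: vr[F=512/263] → run F
t=2: vr[F=1024/263] → run F
t=3: vr[F=1536/263 G=1536/263] → run F
t=4: vr[F=2048/263 G=1536/263] → run G
t=5: vr[F=2048/263 G=1352704/208559] → run G
t=6: vr[F=2048/263 G=1487360/208559] → run G
t=7: vr[F=2048/263 G=1622016/208559] → run G
t=8: vr[F=2048/263 G=1756672/208559] → run F
t=9: vr[F=2560/263 G=1756672/208559] → run G
t=10: vr[F=2560/263] → run F
t=11: vr[F=3072/263] → run F
t=12: (idle)
t=13: (idle)
t=14: (idle)

completion order = G, F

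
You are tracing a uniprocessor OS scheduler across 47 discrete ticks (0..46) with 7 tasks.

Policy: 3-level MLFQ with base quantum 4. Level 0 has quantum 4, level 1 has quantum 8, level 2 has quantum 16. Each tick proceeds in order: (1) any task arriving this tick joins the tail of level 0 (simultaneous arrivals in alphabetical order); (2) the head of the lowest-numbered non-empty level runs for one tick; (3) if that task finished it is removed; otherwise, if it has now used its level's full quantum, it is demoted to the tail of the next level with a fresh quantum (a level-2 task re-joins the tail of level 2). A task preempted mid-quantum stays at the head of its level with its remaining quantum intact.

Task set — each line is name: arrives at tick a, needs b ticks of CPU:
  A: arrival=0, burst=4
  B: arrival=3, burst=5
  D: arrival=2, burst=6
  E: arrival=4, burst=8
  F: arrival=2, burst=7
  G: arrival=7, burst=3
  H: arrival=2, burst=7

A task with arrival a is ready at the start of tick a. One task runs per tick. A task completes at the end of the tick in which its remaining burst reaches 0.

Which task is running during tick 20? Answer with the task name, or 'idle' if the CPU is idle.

running at tick 20 = E

t=0: L0/L1/L2 = A/-/- → run A
t=1: L0/L1/L2 = A/-/- → run A
t=2: L0/L1/L2 = ADFH/-/- → run A
t=3: L0/L1/L2 = ADFHB/-/- → run A
t=4: L0/L1/L2 = DFHBE/-/- → run D
t=5: L0/L1/L2 = DFHBE/-/- → run D
t=6: L0/L1/L2 = DFHBE/-/- → run D
t=7: L0/L1/L2 = DFHBEG/-/- → run D
t=8: L0/L1/L2 = FHBEG/D/- → run F
t=9: L0/L1/L2 = FHBEG/D/- → run F
t=10: L0/L1/L2 = FHBEG/D/- → run F
t=11: L0/L1/L2 = FHBEG/D/- → run F
t=12: L0/L1/L2 = HBEG/DF/- → run H
t=13: L0/L1/L2 = HBEG/DF/- → run H
t=14: L0/L1/L2 = HBEG/DF/- → run H
t=15: L0/L1/L2 = HBEG/DF/- → run H
t=16: L0/L1/L2 = BEG/DFH/- → run B
t=17: L0/L1/L2 = BEG/DFH/- → run B
t=18: L0/L1/L2 = BEG/DFH/- → run B
t=19: L0/L1/L2 = BEG/DFH/- → run B
t=20: L0/L1/L2 = EG/DFHB/- → run E
t=21: L0/L1/L2 = EG/DFHB/- → run E
t=22: L0/L1/L2 = EG/DFHB/- → run E
t=23: L0/L1/L2 = EG/DFHB/- → run E
t=24: L0/L1/L2 = G/DFHBE/- → run G
t=25: L0/L1/L2 = G/DFHBE/- → run G
t=26: L0/L1/L2 = G/DFHBE/- → run G
t=27: L0/L1/L2 = -/DFHBE/- → run D
t=28: L0/L1/L2 = -/DFHBE/- → run D
t=29: L0/L1/L2 = -/FHBE/- → run F
t=30: L0/L1/L2 = -/FHBE/- → run F
t=31: L0/L1/L2 = -/FHBE/- → run F
t=32: L0/L1/L2 = -/HBE/- → run H
t=33: L0/L1/L2 = -/HBE/- → run H
t=34: L0/L1/L2 = -/HBE/- → run H
t=35: L0/L1/L2 = -/BE/- → run B
t=36: L0/L1/L2 = -/E/- → run E
t=37: L0/L1/L2 = -/E/- → run E
t=38: L0/L1/L2 = -/E/- → run E
t=39: L0/L1/L2 = -/E/- → run E
t=40: (idle)
t=41: (idle)
t=42: (idle)
t=43: (idle)
t=44: (idle)
t=45: (idle)
t=46: (idle)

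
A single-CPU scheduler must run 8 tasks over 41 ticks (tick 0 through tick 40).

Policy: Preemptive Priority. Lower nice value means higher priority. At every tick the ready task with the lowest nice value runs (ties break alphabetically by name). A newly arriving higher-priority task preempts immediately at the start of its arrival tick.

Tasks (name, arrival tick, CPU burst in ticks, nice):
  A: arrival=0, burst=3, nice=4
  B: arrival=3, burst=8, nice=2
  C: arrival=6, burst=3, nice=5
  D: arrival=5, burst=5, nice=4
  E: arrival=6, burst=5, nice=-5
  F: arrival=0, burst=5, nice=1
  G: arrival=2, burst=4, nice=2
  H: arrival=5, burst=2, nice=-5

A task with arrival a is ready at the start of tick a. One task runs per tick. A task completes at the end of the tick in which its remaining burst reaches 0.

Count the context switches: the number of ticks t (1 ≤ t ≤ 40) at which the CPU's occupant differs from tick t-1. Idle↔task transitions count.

t=0: ready={A,F} → run F
t=1: ready={A,F} → run F
t=2: ready={A,F,G} → run F
t=3: ready={A,B,F,G} → run F
t=4: ready={A,B,F,G} → run F
t=5: ready={A,B,D,G,H} → run H
t=6: ready={A,B,C,D,E,G,H} → run E
t=7: ready={A,B,C,D,E,G,H} → run E
t=8: ready={A,B,C,D,E,G,H} → run E
t=9: ready={A,B,C,D,E,G,H} → run E
t=10: ready={A,B,C,D,E,G,H} → run E
t=11: ready={A,B,C,D,G,H} → run H
t=12: ready={A,B,C,D,G} → run B
t=13: ready={A,B,C,D,G} → run B
t=14: ready={A,B,C,D,G} → run B
t=15: ready={A,B,C,D,G} → run B
t=16: ready={A,B,C,D,G} → run B
t=17: ready={A,B,C,D,G} → run B
t=18: ready={A,B,C,D,G} → run B
t=19: ready={A,B,C,D,G} → run B
t=20: ready={A,C,D,G} → run G
t=21: ready={A,C,D,G} → run G
t=22: ready={A,C,D,G} → run G
t=23: ready={A,C,D,G} → run G
t=24: ready={A,C,D} → run A
t=25: ready={A,C,D} → run A
t=26: ready={A,C,D} → run A
t=27: ready={C,D} → run D
t=28: ready={C,D} → run D
t=29: ready={C,D} → run D
t=30: ready={C,D} → run D
t=31: ready={C,D} → run D
t=32: ready={C} → run C
t=33: ready={C} → run C
t=34: ready={C} → run C
t=35: (idle)
t=36: (idle)
t=37: (idle)
t=38: (idle)
t=39: (idle)
t=40: (idle)

context switches = 9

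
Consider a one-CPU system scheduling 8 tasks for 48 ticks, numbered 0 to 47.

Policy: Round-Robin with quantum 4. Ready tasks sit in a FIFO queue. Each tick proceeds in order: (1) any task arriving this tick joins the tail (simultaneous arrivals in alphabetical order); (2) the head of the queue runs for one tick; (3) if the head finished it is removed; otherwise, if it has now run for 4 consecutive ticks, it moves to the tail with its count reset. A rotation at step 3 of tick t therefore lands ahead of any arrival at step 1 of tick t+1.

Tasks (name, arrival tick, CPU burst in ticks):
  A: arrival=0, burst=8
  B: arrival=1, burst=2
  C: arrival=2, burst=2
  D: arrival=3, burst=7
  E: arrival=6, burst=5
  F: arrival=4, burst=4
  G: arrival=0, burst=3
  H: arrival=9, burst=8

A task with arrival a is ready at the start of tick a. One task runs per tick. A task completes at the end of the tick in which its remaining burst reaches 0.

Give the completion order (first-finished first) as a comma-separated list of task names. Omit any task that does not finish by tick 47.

completion order = G, B, C, A, F, D, E, H

t=0: queue=[A,G] q_used=0 → run A
t=1: queue=[A,G,B] q_used=1 → run A
t=2: queue=[A,G,B,C] q_used=2 → run A
t=3: queue=[A,G,B,C,D] q_used=3 → run A
t=4: queue=[G,B,C,D,A,F] q_used=0 → run G
t=5: queue=[G,B,C,D,A,F] q_used=1 → run G
t=6: queue=[G,B,C,D,A,F,E] q_used=2 → run G
t=7: queue=[B,C,D,A,F,E] q_used=0 → run B
t=8: queue=[B,C,D,A,F,E] q_used=1 → run B
t=9: queue=[C,D,A,F,E,H] q_used=0 → run C
t=10: queue=[C,D,A,F,E,H] q_used=1 → run C
t=11: queue=[D,A,F,E,H] q_used=0 → run D
t=12: queue=[D,A,F,E,H] q_used=1 → run D
t=13: queue=[D,A,F,E,H] q_used=2 → run D
t=14: queue=[D,A,F,E,H] q_used=3 → run D
t=15: queue=[A,F,E,H,D] q_used=0 → run A
t=16: queue=[A,F,E,H,D] q_used=1 → run A
t=17: queue=[A,F,E,H,D] q_used=2 → run A
t=18: queue=[A,F,E,H,D] q_used=3 → run A
t=19: queue=[F,E,H,D] q_used=0 → run F
t=20: queue=[F,E,H,D] q_used=1 → run F
t=21: queue=[F,E,H,D] q_used=2 → run F
t=22: queue=[F,E,H,D] q_used=3 → run F
t=23: queue=[E,H,D] q_used=0 → run E
t=24: queue=[E,H,D] q_used=1 → run E
t=25: queue=[E,H,D] q_used=2 → run E
t=26: queue=[E,H,D] q_used=3 → run E
t=27: queue=[H,D,E] q_used=0 → run H
t=28: queue=[H,D,E] q_used=1 → run H
t=29: queue=[H,D,E] q_used=2 → run H
t=30: queue=[H,D,E] q_used=3 → run H
t=31: queue=[D,E,H] q_used=0 → run D
t=32: queue=[D,E,H] q_used=1 → run D
t=33: queue=[D,E,H] q_used=2 → run D
t=34: queue=[E,H] q_used=0 → run E
t=35: queue=[H] q_used=0 → run H
t=36: queue=[H] q_used=1 → run H
t=37: queue=[H] q_used=2 → run H
t=38: queue=[H] q_used=3 → run H
t=39: (idle)
t=40: (idle)
t=41: (idle)
t=42: (idle)
t=43: (idle)
t=44: (idle)
t=45: (idle)
t=46: (idle)
t=47: (idle)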